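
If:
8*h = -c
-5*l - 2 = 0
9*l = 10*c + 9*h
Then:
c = -144/355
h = 18/355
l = -2/5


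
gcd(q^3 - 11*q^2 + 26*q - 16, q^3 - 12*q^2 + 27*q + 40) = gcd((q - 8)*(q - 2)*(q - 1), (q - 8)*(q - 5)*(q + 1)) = q - 8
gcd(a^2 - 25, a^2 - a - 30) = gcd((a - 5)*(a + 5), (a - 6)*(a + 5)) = a + 5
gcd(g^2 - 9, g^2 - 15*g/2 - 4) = 1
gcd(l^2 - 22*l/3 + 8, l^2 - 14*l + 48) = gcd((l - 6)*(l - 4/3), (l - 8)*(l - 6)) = l - 6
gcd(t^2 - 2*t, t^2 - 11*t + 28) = 1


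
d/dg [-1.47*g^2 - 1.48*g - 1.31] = -2.94*g - 1.48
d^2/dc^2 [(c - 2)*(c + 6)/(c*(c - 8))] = 24*(c^3 - 3*c^2 + 24*c - 64)/(c^3*(c^3 - 24*c^2 + 192*c - 512))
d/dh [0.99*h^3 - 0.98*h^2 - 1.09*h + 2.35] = 2.97*h^2 - 1.96*h - 1.09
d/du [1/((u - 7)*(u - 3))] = 2*(5 - u)/(u^4 - 20*u^3 + 142*u^2 - 420*u + 441)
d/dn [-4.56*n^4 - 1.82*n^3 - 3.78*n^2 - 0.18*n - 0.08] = -18.24*n^3 - 5.46*n^2 - 7.56*n - 0.18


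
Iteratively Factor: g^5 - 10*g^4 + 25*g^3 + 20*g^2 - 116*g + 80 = (g - 2)*(g^4 - 8*g^3 + 9*g^2 + 38*g - 40) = (g - 2)*(g + 2)*(g^3 - 10*g^2 + 29*g - 20) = (g - 5)*(g - 2)*(g + 2)*(g^2 - 5*g + 4) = (g - 5)*(g - 4)*(g - 2)*(g + 2)*(g - 1)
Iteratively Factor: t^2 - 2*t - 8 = (t - 4)*(t + 2)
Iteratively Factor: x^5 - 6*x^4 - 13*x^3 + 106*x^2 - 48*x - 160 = (x + 1)*(x^4 - 7*x^3 - 6*x^2 + 112*x - 160) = (x + 1)*(x + 4)*(x^3 - 11*x^2 + 38*x - 40) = (x - 2)*(x + 1)*(x + 4)*(x^2 - 9*x + 20) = (x - 4)*(x - 2)*(x + 1)*(x + 4)*(x - 5)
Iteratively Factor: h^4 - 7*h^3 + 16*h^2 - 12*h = (h - 2)*(h^3 - 5*h^2 + 6*h) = h*(h - 2)*(h^2 - 5*h + 6) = h*(h - 3)*(h - 2)*(h - 2)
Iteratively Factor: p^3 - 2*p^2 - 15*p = (p + 3)*(p^2 - 5*p) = p*(p + 3)*(p - 5)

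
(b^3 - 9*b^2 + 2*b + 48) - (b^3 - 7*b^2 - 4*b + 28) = -2*b^2 + 6*b + 20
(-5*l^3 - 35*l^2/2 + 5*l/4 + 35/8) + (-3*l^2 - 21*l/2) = -5*l^3 - 41*l^2/2 - 37*l/4 + 35/8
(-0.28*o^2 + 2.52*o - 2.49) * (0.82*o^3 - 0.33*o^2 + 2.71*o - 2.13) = -0.2296*o^5 + 2.1588*o^4 - 3.6322*o^3 + 8.2473*o^2 - 12.1155*o + 5.3037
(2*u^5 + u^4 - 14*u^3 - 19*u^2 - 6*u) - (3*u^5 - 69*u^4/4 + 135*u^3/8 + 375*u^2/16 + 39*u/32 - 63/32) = -u^5 + 73*u^4/4 - 247*u^3/8 - 679*u^2/16 - 231*u/32 + 63/32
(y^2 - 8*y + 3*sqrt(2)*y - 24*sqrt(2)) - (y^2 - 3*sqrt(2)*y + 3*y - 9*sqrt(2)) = -11*y + 6*sqrt(2)*y - 15*sqrt(2)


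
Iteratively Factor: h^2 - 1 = (h - 1)*(h + 1)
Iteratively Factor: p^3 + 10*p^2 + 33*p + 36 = (p + 3)*(p^2 + 7*p + 12) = (p + 3)*(p + 4)*(p + 3)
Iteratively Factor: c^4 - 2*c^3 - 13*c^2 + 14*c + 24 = (c - 2)*(c^3 - 13*c - 12) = (c - 2)*(c + 1)*(c^2 - c - 12) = (c - 2)*(c + 1)*(c + 3)*(c - 4)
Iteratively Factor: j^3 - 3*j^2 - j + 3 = (j - 3)*(j^2 - 1) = (j - 3)*(j + 1)*(j - 1)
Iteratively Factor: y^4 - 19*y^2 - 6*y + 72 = (y - 4)*(y^3 + 4*y^2 - 3*y - 18) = (y - 4)*(y + 3)*(y^2 + y - 6) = (y - 4)*(y + 3)^2*(y - 2)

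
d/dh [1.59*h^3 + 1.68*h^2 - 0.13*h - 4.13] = 4.77*h^2 + 3.36*h - 0.13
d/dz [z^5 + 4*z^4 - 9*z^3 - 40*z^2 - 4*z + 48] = 5*z^4 + 16*z^3 - 27*z^2 - 80*z - 4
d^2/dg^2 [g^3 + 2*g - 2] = 6*g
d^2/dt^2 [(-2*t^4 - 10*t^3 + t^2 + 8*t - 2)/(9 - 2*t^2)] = 2*(8*t^6 - 108*t^4 + 148*t^3 + 942*t^2 + 1998*t - 45)/(8*t^6 - 108*t^4 + 486*t^2 - 729)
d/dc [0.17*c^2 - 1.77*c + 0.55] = 0.34*c - 1.77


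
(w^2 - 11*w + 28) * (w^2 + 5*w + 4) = w^4 - 6*w^3 - 23*w^2 + 96*w + 112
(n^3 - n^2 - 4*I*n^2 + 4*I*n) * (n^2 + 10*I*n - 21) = n^5 - n^4 + 6*I*n^4 + 19*n^3 - 6*I*n^3 - 19*n^2 + 84*I*n^2 - 84*I*n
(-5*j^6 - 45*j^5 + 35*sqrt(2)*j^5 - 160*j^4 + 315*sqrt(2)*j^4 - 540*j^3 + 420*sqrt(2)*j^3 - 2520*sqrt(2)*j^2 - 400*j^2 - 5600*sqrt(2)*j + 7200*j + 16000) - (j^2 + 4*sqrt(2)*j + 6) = -5*j^6 - 45*j^5 + 35*sqrt(2)*j^5 - 160*j^4 + 315*sqrt(2)*j^4 - 540*j^3 + 420*sqrt(2)*j^3 - 2520*sqrt(2)*j^2 - 401*j^2 - 5604*sqrt(2)*j + 7200*j + 15994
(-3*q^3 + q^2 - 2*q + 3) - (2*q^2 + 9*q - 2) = -3*q^3 - q^2 - 11*q + 5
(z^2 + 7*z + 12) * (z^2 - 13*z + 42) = z^4 - 6*z^3 - 37*z^2 + 138*z + 504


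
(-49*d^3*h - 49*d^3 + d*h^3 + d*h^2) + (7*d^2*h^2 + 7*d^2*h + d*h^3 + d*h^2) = -49*d^3*h - 49*d^3 + 7*d^2*h^2 + 7*d^2*h + 2*d*h^3 + 2*d*h^2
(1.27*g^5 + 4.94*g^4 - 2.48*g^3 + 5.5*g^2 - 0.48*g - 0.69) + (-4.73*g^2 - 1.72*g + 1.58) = 1.27*g^5 + 4.94*g^4 - 2.48*g^3 + 0.77*g^2 - 2.2*g + 0.89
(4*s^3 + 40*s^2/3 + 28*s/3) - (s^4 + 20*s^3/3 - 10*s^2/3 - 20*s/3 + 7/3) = -s^4 - 8*s^3/3 + 50*s^2/3 + 16*s - 7/3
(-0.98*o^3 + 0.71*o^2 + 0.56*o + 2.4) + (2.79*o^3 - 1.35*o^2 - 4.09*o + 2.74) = 1.81*o^3 - 0.64*o^2 - 3.53*o + 5.14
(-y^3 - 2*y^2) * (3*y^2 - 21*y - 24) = -3*y^5 + 15*y^4 + 66*y^3 + 48*y^2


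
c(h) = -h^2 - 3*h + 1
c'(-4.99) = 6.98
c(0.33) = -0.10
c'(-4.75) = 6.50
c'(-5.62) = 8.24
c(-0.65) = 2.53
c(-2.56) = 2.13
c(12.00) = -179.00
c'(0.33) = -3.66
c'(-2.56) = 2.12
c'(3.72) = -10.44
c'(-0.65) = -1.70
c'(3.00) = -9.00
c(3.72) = -24.00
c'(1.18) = -5.36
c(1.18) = -3.93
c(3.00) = -17.00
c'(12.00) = -27.00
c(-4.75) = -7.31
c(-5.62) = -13.72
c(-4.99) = -8.93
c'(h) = -2*h - 3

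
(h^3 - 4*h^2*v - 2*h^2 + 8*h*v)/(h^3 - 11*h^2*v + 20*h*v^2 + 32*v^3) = h*(2 - h)/(-h^2 + 7*h*v + 8*v^2)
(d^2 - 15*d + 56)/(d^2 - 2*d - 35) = (d - 8)/(d + 5)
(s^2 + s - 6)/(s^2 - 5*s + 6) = (s + 3)/(s - 3)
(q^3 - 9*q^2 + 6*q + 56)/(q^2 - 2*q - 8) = q - 7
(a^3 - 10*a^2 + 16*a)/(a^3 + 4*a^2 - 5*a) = (a^2 - 10*a + 16)/(a^2 + 4*a - 5)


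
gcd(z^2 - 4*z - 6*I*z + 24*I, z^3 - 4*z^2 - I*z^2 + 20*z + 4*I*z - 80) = z - 4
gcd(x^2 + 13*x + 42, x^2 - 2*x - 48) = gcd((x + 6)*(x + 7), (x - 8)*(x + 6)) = x + 6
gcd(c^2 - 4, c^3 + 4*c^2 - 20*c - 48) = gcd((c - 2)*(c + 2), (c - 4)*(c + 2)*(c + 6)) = c + 2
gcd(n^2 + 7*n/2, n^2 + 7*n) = n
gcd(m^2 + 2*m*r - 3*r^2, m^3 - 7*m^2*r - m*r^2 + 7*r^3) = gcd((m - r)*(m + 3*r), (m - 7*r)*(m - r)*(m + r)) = -m + r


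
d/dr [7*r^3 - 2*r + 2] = 21*r^2 - 2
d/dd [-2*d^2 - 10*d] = -4*d - 10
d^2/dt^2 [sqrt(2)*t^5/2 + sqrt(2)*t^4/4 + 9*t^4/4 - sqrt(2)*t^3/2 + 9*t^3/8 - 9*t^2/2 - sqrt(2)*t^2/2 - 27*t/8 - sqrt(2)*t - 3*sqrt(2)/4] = 10*sqrt(2)*t^3 + 3*sqrt(2)*t^2 + 27*t^2 - 3*sqrt(2)*t + 27*t/4 - 9 - sqrt(2)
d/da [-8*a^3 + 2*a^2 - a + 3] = -24*a^2 + 4*a - 1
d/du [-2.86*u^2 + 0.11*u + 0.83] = 0.11 - 5.72*u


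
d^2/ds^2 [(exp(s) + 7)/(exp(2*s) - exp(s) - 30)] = (exp(4*s) + 29*exp(3*s) + 159*exp(2*s) + 817*exp(s) + 690)*exp(s)/(exp(6*s) - 3*exp(5*s) - 87*exp(4*s) + 179*exp(3*s) + 2610*exp(2*s) - 2700*exp(s) - 27000)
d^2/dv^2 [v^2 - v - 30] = 2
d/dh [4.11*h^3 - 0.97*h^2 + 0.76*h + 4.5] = 12.33*h^2 - 1.94*h + 0.76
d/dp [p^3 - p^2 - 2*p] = 3*p^2 - 2*p - 2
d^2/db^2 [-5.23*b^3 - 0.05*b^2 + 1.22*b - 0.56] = -31.38*b - 0.1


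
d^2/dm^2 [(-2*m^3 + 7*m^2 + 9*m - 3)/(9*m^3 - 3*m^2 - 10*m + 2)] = 2*(513*m^6 + 1647*m^5 - 81*m^4 + 235*m^3 + 3*m^2 + 30*m - 110)/(729*m^9 - 729*m^8 - 2187*m^7 + 2079*m^6 + 2106*m^5 - 1926*m^4 - 532*m^3 + 564*m^2 - 120*m + 8)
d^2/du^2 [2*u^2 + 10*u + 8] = 4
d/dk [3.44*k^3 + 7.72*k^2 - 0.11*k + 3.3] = 10.32*k^2 + 15.44*k - 0.11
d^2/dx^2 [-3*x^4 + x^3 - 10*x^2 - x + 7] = -36*x^2 + 6*x - 20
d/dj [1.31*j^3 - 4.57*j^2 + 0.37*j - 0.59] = 3.93*j^2 - 9.14*j + 0.37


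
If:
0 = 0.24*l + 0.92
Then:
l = -3.83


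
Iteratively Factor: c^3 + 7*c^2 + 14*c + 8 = (c + 4)*(c^2 + 3*c + 2) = (c + 1)*(c + 4)*(c + 2)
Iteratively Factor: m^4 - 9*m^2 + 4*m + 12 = (m - 2)*(m^3 + 2*m^2 - 5*m - 6) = (m - 2)^2*(m^2 + 4*m + 3) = (m - 2)^2*(m + 1)*(m + 3)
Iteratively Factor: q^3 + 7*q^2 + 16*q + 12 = (q + 2)*(q^2 + 5*q + 6) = (q + 2)*(q + 3)*(q + 2)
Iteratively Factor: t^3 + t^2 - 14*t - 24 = (t + 3)*(t^2 - 2*t - 8) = (t + 2)*(t + 3)*(t - 4)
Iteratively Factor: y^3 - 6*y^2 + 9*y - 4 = (y - 1)*(y^2 - 5*y + 4) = (y - 4)*(y - 1)*(y - 1)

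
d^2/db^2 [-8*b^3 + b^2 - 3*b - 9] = 2 - 48*b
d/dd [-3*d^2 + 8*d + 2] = 8 - 6*d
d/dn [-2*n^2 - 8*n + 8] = -4*n - 8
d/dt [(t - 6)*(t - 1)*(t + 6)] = 3*t^2 - 2*t - 36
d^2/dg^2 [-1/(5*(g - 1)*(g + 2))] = 2*(-(g - 1)^2 - (g - 1)*(g + 2) - (g + 2)^2)/(5*(g - 1)^3*(g + 2)^3)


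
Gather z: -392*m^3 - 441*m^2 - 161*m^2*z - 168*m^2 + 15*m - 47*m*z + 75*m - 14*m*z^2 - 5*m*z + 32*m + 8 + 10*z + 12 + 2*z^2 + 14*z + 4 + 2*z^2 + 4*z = -392*m^3 - 609*m^2 + 122*m + z^2*(4 - 14*m) + z*(-161*m^2 - 52*m + 28) + 24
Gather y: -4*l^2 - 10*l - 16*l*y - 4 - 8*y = -4*l^2 - 10*l + y*(-16*l - 8) - 4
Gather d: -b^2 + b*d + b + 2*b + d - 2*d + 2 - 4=-b^2 + 3*b + d*(b - 1) - 2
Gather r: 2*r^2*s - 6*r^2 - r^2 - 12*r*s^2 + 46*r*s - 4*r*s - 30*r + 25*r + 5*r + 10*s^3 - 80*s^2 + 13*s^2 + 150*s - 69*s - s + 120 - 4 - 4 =r^2*(2*s - 7) + r*(-12*s^2 + 42*s) + 10*s^3 - 67*s^2 + 80*s + 112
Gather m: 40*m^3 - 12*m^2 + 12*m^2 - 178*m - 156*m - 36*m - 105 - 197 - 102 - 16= 40*m^3 - 370*m - 420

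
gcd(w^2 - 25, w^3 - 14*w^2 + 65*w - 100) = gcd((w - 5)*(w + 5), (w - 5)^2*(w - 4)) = w - 5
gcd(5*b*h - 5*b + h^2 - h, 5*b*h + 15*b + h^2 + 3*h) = 5*b + h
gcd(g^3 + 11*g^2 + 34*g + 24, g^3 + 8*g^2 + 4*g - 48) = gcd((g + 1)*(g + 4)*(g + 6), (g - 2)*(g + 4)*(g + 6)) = g^2 + 10*g + 24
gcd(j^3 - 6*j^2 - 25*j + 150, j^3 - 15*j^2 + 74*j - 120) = j^2 - 11*j + 30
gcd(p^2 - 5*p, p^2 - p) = p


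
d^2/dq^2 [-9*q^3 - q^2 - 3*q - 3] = -54*q - 2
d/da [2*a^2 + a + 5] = 4*a + 1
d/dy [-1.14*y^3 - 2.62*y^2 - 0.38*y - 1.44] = -3.42*y^2 - 5.24*y - 0.38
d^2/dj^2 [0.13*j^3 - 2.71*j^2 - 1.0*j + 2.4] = 0.78*j - 5.42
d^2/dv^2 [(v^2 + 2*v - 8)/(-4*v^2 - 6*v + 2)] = (-2*v^3 + 90*v^2 + 132*v + 81)/(8*v^6 + 36*v^5 + 42*v^4 - 9*v^3 - 21*v^2 + 9*v - 1)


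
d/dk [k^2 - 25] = 2*k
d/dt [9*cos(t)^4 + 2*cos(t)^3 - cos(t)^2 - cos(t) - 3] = -(25*cos(t) + 3*cos(2*t) + 9*cos(3*t) + 2)*sin(t)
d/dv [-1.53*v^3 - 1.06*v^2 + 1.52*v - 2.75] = -4.59*v^2 - 2.12*v + 1.52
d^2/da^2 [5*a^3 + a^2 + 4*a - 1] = 30*a + 2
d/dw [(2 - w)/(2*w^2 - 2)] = (-w^2 + 2*w*(w - 2) + 1)/(2*(w^2 - 1)^2)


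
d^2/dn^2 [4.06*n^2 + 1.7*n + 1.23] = 8.12000000000000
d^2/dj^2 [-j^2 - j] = -2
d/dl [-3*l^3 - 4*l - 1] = -9*l^2 - 4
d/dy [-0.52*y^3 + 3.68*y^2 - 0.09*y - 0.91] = -1.56*y^2 + 7.36*y - 0.09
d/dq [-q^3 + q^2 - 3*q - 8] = -3*q^2 + 2*q - 3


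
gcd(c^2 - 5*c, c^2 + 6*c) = c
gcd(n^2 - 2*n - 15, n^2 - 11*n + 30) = n - 5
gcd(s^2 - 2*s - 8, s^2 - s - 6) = s + 2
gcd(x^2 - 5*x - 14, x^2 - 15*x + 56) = x - 7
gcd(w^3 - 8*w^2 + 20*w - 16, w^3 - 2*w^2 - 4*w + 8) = w^2 - 4*w + 4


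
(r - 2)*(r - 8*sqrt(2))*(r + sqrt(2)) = r^3 - 7*sqrt(2)*r^2 - 2*r^2 - 16*r + 14*sqrt(2)*r + 32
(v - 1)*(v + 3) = v^2 + 2*v - 3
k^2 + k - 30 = (k - 5)*(k + 6)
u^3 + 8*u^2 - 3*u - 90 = (u - 3)*(u + 5)*(u + 6)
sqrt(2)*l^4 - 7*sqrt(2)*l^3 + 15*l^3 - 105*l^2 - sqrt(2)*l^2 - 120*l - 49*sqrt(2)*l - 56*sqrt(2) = (l - 8)*(l + 1)*(l + 7*sqrt(2))*(sqrt(2)*l + 1)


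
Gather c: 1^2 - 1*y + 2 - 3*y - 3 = -4*y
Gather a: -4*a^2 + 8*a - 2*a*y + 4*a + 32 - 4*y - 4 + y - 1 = -4*a^2 + a*(12 - 2*y) - 3*y + 27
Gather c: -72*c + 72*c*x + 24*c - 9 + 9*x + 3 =c*(72*x - 48) + 9*x - 6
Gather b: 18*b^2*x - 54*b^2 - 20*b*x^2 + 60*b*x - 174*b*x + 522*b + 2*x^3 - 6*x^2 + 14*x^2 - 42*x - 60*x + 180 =b^2*(18*x - 54) + b*(-20*x^2 - 114*x + 522) + 2*x^3 + 8*x^2 - 102*x + 180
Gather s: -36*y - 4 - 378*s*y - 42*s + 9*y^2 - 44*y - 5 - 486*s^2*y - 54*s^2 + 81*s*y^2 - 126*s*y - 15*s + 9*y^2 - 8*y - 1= s^2*(-486*y - 54) + s*(81*y^2 - 504*y - 57) + 18*y^2 - 88*y - 10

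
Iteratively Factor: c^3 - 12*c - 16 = (c - 4)*(c^2 + 4*c + 4) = (c - 4)*(c + 2)*(c + 2)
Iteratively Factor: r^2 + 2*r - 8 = (r - 2)*(r + 4)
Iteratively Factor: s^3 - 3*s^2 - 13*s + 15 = (s - 5)*(s^2 + 2*s - 3) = (s - 5)*(s - 1)*(s + 3)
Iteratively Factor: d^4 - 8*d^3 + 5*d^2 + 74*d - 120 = (d - 5)*(d^3 - 3*d^2 - 10*d + 24) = (d - 5)*(d - 4)*(d^2 + d - 6) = (d - 5)*(d - 4)*(d + 3)*(d - 2)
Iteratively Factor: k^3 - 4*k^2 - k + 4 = (k - 1)*(k^2 - 3*k - 4) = (k - 1)*(k + 1)*(k - 4)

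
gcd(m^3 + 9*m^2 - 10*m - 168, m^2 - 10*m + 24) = m - 4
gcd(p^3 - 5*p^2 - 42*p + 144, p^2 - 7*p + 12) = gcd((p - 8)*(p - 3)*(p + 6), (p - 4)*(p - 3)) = p - 3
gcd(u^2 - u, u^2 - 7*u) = u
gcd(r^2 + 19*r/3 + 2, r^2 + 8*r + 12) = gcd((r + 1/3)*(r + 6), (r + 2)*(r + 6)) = r + 6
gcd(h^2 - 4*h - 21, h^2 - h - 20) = 1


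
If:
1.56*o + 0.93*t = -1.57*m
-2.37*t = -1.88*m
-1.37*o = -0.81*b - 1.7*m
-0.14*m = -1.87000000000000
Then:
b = -61.45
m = 13.36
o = -19.76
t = 10.60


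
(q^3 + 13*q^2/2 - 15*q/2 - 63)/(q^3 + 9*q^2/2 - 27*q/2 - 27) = (2*q + 7)/(2*q + 3)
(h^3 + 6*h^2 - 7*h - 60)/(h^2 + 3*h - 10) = (h^2 + h - 12)/(h - 2)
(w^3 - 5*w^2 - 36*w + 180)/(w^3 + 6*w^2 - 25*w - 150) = (w - 6)/(w + 5)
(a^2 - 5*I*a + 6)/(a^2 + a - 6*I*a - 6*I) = (a + I)/(a + 1)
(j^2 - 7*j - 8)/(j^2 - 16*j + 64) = (j + 1)/(j - 8)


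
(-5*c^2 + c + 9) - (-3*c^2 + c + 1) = 8 - 2*c^2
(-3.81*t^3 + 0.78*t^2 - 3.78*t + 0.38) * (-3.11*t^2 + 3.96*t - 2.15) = 11.8491*t^5 - 17.5134*t^4 + 23.0361*t^3 - 17.8276*t^2 + 9.6318*t - 0.817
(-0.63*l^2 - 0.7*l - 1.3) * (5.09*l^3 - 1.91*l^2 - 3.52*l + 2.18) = -3.2067*l^5 - 2.3597*l^4 - 3.0624*l^3 + 3.5736*l^2 + 3.05*l - 2.834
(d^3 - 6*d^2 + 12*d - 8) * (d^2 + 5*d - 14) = d^5 - d^4 - 32*d^3 + 136*d^2 - 208*d + 112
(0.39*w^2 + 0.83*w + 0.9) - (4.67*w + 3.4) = 0.39*w^2 - 3.84*w - 2.5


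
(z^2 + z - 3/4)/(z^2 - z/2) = (z + 3/2)/z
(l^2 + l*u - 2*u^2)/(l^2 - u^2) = (l + 2*u)/(l + u)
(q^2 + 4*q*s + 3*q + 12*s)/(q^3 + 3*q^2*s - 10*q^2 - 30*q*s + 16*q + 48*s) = (q^2 + 4*q*s + 3*q + 12*s)/(q^3 + 3*q^2*s - 10*q^2 - 30*q*s + 16*q + 48*s)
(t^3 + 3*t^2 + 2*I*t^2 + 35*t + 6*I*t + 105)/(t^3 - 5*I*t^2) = (t^2 + t*(3 + 7*I) + 21*I)/t^2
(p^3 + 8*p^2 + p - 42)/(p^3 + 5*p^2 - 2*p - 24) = (p + 7)/(p + 4)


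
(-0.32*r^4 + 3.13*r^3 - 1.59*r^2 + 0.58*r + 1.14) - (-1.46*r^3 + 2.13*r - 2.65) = -0.32*r^4 + 4.59*r^3 - 1.59*r^2 - 1.55*r + 3.79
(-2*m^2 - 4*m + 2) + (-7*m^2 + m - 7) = -9*m^2 - 3*m - 5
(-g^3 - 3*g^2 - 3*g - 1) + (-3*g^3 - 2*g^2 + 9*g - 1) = -4*g^3 - 5*g^2 + 6*g - 2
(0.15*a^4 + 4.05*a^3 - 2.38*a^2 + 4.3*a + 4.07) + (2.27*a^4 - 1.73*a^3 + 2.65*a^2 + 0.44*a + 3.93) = 2.42*a^4 + 2.32*a^3 + 0.27*a^2 + 4.74*a + 8.0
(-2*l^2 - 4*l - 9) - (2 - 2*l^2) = -4*l - 11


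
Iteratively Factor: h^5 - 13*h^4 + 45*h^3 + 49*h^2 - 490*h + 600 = (h - 5)*(h^4 - 8*h^3 + 5*h^2 + 74*h - 120) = (h - 5)^2*(h^3 - 3*h^2 - 10*h + 24) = (h - 5)^2*(h - 2)*(h^2 - h - 12) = (h - 5)^2*(h - 2)*(h + 3)*(h - 4)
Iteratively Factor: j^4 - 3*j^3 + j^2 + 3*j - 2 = (j - 2)*(j^3 - j^2 - j + 1) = (j - 2)*(j + 1)*(j^2 - 2*j + 1) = (j - 2)*(j - 1)*(j + 1)*(j - 1)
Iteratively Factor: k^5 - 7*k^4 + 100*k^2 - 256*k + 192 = (k + 4)*(k^4 - 11*k^3 + 44*k^2 - 76*k + 48) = (k - 4)*(k + 4)*(k^3 - 7*k^2 + 16*k - 12) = (k - 4)*(k - 3)*(k + 4)*(k^2 - 4*k + 4) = (k - 4)*(k - 3)*(k - 2)*(k + 4)*(k - 2)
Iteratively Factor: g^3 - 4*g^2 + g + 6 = (g - 3)*(g^2 - g - 2) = (g - 3)*(g + 1)*(g - 2)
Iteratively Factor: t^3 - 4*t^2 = (t - 4)*(t^2) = t*(t - 4)*(t)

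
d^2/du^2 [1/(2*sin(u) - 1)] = 2*(-sin(u) + cos(2*u) + 3)/(2*sin(u) - 1)^3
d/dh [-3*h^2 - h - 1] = -6*h - 1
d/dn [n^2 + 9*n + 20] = 2*n + 9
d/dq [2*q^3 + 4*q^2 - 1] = 2*q*(3*q + 4)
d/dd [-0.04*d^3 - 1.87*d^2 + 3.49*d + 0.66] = -0.12*d^2 - 3.74*d + 3.49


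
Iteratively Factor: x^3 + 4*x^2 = (x + 4)*(x^2) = x*(x + 4)*(x)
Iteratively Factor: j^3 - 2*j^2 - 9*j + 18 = (j - 3)*(j^2 + j - 6) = (j - 3)*(j - 2)*(j + 3)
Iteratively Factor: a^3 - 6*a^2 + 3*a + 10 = (a + 1)*(a^2 - 7*a + 10) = (a - 2)*(a + 1)*(a - 5)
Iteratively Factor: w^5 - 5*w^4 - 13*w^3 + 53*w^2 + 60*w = (w + 1)*(w^4 - 6*w^3 - 7*w^2 + 60*w) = (w - 5)*(w + 1)*(w^3 - w^2 - 12*w) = (w - 5)*(w + 1)*(w + 3)*(w^2 - 4*w) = (w - 5)*(w - 4)*(w + 1)*(w + 3)*(w)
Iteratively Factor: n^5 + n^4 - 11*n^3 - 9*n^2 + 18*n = (n + 2)*(n^4 - n^3 - 9*n^2 + 9*n) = n*(n + 2)*(n^3 - n^2 - 9*n + 9) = n*(n + 2)*(n + 3)*(n^2 - 4*n + 3) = n*(n - 3)*(n + 2)*(n + 3)*(n - 1)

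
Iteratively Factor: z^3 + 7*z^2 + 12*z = (z + 4)*(z^2 + 3*z) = z*(z + 4)*(z + 3)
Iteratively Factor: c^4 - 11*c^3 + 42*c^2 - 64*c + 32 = (c - 4)*(c^3 - 7*c^2 + 14*c - 8) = (c - 4)^2*(c^2 - 3*c + 2) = (c - 4)^2*(c - 1)*(c - 2)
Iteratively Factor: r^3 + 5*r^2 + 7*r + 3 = (r + 1)*(r^2 + 4*r + 3) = (r + 1)*(r + 3)*(r + 1)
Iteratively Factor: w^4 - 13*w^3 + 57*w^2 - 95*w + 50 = (w - 5)*(w^3 - 8*w^2 + 17*w - 10) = (w - 5)^2*(w^2 - 3*w + 2) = (w - 5)^2*(w - 1)*(w - 2)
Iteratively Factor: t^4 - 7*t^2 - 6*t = (t - 3)*(t^3 + 3*t^2 + 2*t) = t*(t - 3)*(t^2 + 3*t + 2) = t*(t - 3)*(t + 1)*(t + 2)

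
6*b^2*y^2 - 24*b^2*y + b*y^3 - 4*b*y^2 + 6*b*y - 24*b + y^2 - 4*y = (6*b + y)*(y - 4)*(b*y + 1)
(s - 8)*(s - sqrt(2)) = s^2 - 8*s - sqrt(2)*s + 8*sqrt(2)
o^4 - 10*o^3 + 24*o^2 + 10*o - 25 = (o - 5)^2*(o - 1)*(o + 1)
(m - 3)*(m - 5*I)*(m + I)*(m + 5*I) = m^4 - 3*m^3 + I*m^3 + 25*m^2 - 3*I*m^2 - 75*m + 25*I*m - 75*I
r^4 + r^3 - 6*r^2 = r^2*(r - 2)*(r + 3)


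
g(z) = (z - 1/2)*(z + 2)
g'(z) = 2*z + 3/2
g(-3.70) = 7.14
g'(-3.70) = -5.90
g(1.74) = 4.64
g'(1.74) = 4.98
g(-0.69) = -1.56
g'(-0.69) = 0.12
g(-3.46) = 5.78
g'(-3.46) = -5.42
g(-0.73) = -1.56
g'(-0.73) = 0.04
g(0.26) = -0.54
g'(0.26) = 2.02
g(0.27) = -0.52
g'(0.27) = 2.04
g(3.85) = 19.60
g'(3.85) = 9.20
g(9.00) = 93.50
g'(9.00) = 19.50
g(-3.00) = 3.50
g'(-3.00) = -4.50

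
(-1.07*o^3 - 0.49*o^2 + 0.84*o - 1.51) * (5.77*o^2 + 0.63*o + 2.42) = -6.1739*o^5 - 3.5014*o^4 + 1.9487*o^3 - 9.3693*o^2 + 1.0815*o - 3.6542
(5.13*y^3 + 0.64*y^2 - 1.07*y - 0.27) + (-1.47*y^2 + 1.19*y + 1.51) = 5.13*y^3 - 0.83*y^2 + 0.12*y + 1.24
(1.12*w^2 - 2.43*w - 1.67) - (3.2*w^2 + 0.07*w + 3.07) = -2.08*w^2 - 2.5*w - 4.74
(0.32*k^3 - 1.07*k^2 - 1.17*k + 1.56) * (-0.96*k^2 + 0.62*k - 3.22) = -0.3072*k^5 + 1.2256*k^4 - 0.5706*k^3 + 1.2224*k^2 + 4.7346*k - 5.0232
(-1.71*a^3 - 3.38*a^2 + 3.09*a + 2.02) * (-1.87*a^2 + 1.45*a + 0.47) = 3.1977*a^5 + 3.8411*a^4 - 11.483*a^3 - 0.8855*a^2 + 4.3813*a + 0.9494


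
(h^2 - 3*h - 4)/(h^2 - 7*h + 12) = (h + 1)/(h - 3)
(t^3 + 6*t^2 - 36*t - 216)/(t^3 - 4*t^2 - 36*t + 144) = (t + 6)/(t - 4)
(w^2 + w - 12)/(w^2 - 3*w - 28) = (w - 3)/(w - 7)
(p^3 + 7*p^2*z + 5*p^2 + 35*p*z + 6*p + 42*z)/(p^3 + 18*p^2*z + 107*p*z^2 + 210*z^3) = (p^2 + 5*p + 6)/(p^2 + 11*p*z + 30*z^2)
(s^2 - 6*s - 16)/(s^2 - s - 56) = (s + 2)/(s + 7)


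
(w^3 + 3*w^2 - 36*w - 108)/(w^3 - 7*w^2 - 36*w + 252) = (w + 3)/(w - 7)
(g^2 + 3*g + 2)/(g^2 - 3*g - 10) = (g + 1)/(g - 5)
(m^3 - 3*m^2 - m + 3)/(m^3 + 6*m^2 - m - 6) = (m - 3)/(m + 6)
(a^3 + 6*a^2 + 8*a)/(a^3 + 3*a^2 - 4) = a*(a + 4)/(a^2 + a - 2)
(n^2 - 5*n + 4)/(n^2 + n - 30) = (n^2 - 5*n + 4)/(n^2 + n - 30)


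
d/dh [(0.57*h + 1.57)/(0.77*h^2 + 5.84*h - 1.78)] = (0.4389*h^2 + 3.3288*h - (0.57*h + 1.57)*(1.54*h + 5.84) - 1.0146)/(0.77*h^2 + 5.84*h - 1.78)^2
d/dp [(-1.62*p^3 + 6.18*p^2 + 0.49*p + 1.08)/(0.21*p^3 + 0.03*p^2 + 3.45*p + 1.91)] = (2.22044604925031e-16*p^5 - 1.3464*p^4 - 11.3838*p^3 + 11.3433*p^2 + 23.5428*p - 2.7901)/(0.0441*p^6 + 0.0126*p^5 + 1.4499*p^4 + 1.0092*p^3 + 12.0171*p^2 + 13.179*p + 3.6481)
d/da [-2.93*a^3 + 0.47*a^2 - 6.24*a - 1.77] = -8.79*a^2 + 0.94*a - 6.24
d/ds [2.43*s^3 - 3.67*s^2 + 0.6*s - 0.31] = 7.29*s^2 - 7.34*s + 0.6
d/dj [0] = 0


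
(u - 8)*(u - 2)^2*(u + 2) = u^4 - 10*u^3 + 12*u^2 + 40*u - 64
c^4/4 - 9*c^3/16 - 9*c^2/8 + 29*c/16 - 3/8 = (c/4 + 1/2)*(c - 3)*(c - 1)*(c - 1/4)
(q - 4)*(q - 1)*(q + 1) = q^3 - 4*q^2 - q + 4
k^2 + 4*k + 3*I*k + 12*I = (k + 4)*(k + 3*I)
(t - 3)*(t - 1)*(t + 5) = t^3 + t^2 - 17*t + 15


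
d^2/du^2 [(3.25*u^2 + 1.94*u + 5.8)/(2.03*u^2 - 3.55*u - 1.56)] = (62.831342*u^3 + 205.15992*u^2 - 213.924648*u + 177.25484)/(8.365427*u^6 - 43.887585*u^5 + 57.463413*u^4 + 22.713965*u^3 - 44.159076*u^2 - 25.91784*u - 3.796416)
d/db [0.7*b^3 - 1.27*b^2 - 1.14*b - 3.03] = 2.1*b^2 - 2.54*b - 1.14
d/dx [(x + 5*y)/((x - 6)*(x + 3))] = (-x^2 - 10*x*y + 15*y - 18)/(x^4 - 6*x^3 - 27*x^2 + 108*x + 324)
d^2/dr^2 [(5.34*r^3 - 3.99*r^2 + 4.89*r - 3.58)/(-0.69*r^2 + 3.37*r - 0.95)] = (3.5527136788005e-15*r^5 - 4.26325641456066e-14*r^4 - 100.391316*r^3 + 97.1100180000001*r^2 - 59.631174*r + 52.513304)/(0.328509*r^6 - 4.813371*r^5 + 24.865668*r^4 - 51.526963*r^3 + 34.23534*r^2 - 9.124275*r + 0.857375)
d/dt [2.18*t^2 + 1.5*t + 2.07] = 4.36*t + 1.5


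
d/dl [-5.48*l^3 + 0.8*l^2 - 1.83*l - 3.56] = -16.44*l^2 + 1.6*l - 1.83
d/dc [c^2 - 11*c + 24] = 2*c - 11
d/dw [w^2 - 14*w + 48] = 2*w - 14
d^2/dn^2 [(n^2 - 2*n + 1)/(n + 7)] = 128/(n^3 + 21*n^2 + 147*n + 343)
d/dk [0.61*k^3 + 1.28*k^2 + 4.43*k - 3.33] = 1.83*k^2 + 2.56*k + 4.43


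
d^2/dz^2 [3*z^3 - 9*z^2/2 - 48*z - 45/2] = 18*z - 9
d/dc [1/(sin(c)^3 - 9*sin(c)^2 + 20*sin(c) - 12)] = (-3*sin(c)^2 + 18*sin(c) - 20)*cos(c)/(sin(c)^3 - 9*sin(c)^2 + 20*sin(c) - 12)^2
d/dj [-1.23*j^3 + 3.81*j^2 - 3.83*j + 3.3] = -3.69*j^2 + 7.62*j - 3.83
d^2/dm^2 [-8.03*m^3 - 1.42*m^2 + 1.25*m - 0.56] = -48.18*m - 2.84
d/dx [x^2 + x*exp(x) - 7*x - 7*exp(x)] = x*exp(x) + 2*x - 6*exp(x) - 7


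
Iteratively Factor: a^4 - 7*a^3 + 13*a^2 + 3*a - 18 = (a - 2)*(a^3 - 5*a^2 + 3*a + 9) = (a - 3)*(a - 2)*(a^2 - 2*a - 3) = (a - 3)^2*(a - 2)*(a + 1)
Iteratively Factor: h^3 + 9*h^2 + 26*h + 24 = (h + 3)*(h^2 + 6*h + 8) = (h + 3)*(h + 4)*(h + 2)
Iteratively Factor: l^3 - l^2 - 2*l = (l + 1)*(l^2 - 2*l) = l*(l + 1)*(l - 2)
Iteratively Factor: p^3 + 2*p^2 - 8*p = (p + 4)*(p^2 - 2*p) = p*(p + 4)*(p - 2)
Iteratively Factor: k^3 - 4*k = (k + 2)*(k^2 - 2*k) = (k - 2)*(k + 2)*(k)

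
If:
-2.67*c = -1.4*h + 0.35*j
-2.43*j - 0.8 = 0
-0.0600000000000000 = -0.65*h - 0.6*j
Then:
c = 0.25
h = 0.40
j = -0.33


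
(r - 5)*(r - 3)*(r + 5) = r^3 - 3*r^2 - 25*r + 75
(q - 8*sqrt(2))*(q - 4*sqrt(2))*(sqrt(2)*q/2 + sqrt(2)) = sqrt(2)*q^3/2 - 12*q^2 + sqrt(2)*q^2 - 24*q + 32*sqrt(2)*q + 64*sqrt(2)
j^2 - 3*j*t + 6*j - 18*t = (j + 6)*(j - 3*t)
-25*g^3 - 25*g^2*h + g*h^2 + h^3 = (-5*g + h)*(g + h)*(5*g + h)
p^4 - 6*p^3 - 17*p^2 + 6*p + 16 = (p - 8)*(p - 1)*(p + 1)*(p + 2)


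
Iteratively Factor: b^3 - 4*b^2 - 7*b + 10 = (b + 2)*(b^2 - 6*b + 5) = (b - 1)*(b + 2)*(b - 5)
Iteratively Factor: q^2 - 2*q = (q)*(q - 2)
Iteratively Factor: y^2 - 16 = (y - 4)*(y + 4)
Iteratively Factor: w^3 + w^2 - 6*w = (w - 2)*(w^2 + 3*w) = (w - 2)*(w + 3)*(w)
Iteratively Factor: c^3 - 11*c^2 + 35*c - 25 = (c - 1)*(c^2 - 10*c + 25) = (c - 5)*(c - 1)*(c - 5)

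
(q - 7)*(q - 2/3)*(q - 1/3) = q^3 - 8*q^2 + 65*q/9 - 14/9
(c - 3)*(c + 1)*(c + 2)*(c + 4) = c^4 + 4*c^3 - 7*c^2 - 34*c - 24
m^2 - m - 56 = (m - 8)*(m + 7)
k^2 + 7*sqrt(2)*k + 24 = (k + 3*sqrt(2))*(k + 4*sqrt(2))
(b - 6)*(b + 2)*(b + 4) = b^3 - 28*b - 48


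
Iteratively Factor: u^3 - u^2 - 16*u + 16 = (u - 4)*(u^2 + 3*u - 4) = (u - 4)*(u - 1)*(u + 4)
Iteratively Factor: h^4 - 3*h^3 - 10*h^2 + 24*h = (h)*(h^3 - 3*h^2 - 10*h + 24) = h*(h + 3)*(h^2 - 6*h + 8) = h*(h - 2)*(h + 3)*(h - 4)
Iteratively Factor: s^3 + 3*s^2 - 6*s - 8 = (s - 2)*(s^2 + 5*s + 4) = (s - 2)*(s + 1)*(s + 4)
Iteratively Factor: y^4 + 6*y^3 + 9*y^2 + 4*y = (y)*(y^3 + 6*y^2 + 9*y + 4) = y*(y + 1)*(y^2 + 5*y + 4) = y*(y + 1)*(y + 4)*(y + 1)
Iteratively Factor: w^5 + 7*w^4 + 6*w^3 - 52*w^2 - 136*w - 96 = (w + 4)*(w^4 + 3*w^3 - 6*w^2 - 28*w - 24) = (w + 2)*(w + 4)*(w^3 + w^2 - 8*w - 12) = (w + 2)^2*(w + 4)*(w^2 - w - 6) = (w + 2)^3*(w + 4)*(w - 3)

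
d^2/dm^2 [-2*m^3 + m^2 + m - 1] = 2 - 12*m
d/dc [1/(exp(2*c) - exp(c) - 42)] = (1 - 2*exp(c))*exp(c)/(-exp(2*c) + exp(c) + 42)^2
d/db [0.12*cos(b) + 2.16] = -0.12*sin(b)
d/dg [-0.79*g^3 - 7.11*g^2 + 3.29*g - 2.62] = -2.37*g^2 - 14.22*g + 3.29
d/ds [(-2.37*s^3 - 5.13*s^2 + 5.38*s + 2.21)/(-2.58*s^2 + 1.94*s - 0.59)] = (6.1146*s^4 - 9.1956*s^3 + 8.1231*s^2 + 17.457*s - 7.4616)/(6.6564*s^4 - 10.0104*s^3 + 6.808*s^2 - 2.2892*s + 0.3481)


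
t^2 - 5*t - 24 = (t - 8)*(t + 3)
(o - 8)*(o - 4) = o^2 - 12*o + 32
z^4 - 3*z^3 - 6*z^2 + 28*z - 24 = (z - 2)^3*(z + 3)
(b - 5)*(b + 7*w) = b^2 + 7*b*w - 5*b - 35*w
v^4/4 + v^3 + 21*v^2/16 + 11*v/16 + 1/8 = (v/4 + 1/4)*(v + 1/2)^2*(v + 2)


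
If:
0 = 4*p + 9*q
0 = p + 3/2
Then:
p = -3/2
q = 2/3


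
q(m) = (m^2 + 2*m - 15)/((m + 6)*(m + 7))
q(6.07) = 0.22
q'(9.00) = 0.04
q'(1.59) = 0.11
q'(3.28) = 0.08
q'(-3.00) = 0.25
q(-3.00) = -1.00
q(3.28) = 0.02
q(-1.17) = -0.57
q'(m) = (2*m + 2)/((m + 6)*(m + 7)) - (m^2 + 2*m - 15)/((m + 6)*(m + 7)^2) - (m^2 + 2*m - 15)/((m + 6)^2*(m + 7)) = (11*m^2 + 114*m + 279)/(m^4 + 26*m^3 + 253*m^2 + 1092*m + 1764)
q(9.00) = 0.35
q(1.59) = -0.14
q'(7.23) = 0.05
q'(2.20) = 0.10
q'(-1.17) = 0.20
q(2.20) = -0.08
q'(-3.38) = 0.22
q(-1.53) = -0.64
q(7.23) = 0.27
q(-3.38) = -1.09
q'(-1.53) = 0.22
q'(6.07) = 0.06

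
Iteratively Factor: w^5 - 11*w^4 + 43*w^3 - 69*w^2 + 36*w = (w - 1)*(w^4 - 10*w^3 + 33*w^2 - 36*w) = (w - 4)*(w - 1)*(w^3 - 6*w^2 + 9*w) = (w - 4)*(w - 3)*(w - 1)*(w^2 - 3*w) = (w - 4)*(w - 3)^2*(w - 1)*(w)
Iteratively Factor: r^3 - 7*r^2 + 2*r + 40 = (r - 4)*(r^2 - 3*r - 10) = (r - 5)*(r - 4)*(r + 2)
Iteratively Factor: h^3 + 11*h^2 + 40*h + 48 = (h + 4)*(h^2 + 7*h + 12) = (h + 3)*(h + 4)*(h + 4)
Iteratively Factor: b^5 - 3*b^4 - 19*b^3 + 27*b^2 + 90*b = (b + 3)*(b^4 - 6*b^3 - b^2 + 30*b) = (b + 2)*(b + 3)*(b^3 - 8*b^2 + 15*b) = b*(b + 2)*(b + 3)*(b^2 - 8*b + 15) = b*(b - 5)*(b + 2)*(b + 3)*(b - 3)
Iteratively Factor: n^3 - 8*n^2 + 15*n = (n - 5)*(n^2 - 3*n) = (n - 5)*(n - 3)*(n)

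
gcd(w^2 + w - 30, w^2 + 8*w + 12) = w + 6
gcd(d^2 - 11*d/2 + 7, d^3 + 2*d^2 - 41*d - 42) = 1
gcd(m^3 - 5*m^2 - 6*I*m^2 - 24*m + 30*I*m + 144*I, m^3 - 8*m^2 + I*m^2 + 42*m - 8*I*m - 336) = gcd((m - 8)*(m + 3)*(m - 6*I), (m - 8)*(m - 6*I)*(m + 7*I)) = m^2 + m*(-8 - 6*I) + 48*I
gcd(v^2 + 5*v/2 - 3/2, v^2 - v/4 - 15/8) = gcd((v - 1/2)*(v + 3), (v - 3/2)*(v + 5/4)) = 1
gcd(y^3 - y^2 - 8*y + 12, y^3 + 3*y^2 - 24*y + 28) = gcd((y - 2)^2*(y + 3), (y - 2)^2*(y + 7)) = y^2 - 4*y + 4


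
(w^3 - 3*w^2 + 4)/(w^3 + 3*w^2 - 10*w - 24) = (w^3 - 3*w^2 + 4)/(w^3 + 3*w^2 - 10*w - 24)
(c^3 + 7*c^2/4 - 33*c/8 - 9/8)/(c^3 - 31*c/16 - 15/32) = 4*(c + 3)/(4*c + 5)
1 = 1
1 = 1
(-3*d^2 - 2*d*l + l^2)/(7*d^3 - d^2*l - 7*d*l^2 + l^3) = (-3*d + l)/(7*d^2 - 8*d*l + l^2)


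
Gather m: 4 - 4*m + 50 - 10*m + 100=154 - 14*m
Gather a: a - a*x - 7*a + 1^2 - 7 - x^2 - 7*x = a*(-x - 6) - x^2 - 7*x - 6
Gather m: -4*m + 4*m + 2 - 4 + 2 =0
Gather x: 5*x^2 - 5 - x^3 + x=-x^3 + 5*x^2 + x - 5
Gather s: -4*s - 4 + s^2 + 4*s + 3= s^2 - 1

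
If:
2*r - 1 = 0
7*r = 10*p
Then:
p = 7/20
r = 1/2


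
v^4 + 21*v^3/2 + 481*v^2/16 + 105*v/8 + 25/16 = (v + 1/4)^2*(v + 5)^2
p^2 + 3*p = p*(p + 3)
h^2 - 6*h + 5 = (h - 5)*(h - 1)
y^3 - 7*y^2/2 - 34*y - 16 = (y - 8)*(y + 1/2)*(y + 4)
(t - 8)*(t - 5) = t^2 - 13*t + 40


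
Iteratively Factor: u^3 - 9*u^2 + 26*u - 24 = (u - 2)*(u^2 - 7*u + 12) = (u - 3)*(u - 2)*(u - 4)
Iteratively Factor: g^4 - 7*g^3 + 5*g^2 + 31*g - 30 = (g + 2)*(g^3 - 9*g^2 + 23*g - 15) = (g - 5)*(g + 2)*(g^2 - 4*g + 3) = (g - 5)*(g - 1)*(g + 2)*(g - 3)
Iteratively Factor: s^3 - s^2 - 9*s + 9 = (s + 3)*(s^2 - 4*s + 3) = (s - 1)*(s + 3)*(s - 3)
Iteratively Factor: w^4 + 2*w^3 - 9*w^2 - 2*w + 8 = (w + 1)*(w^3 + w^2 - 10*w + 8) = (w - 2)*(w + 1)*(w^2 + 3*w - 4) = (w - 2)*(w + 1)*(w + 4)*(w - 1)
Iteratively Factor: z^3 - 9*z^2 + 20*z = (z - 4)*(z^2 - 5*z) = z*(z - 4)*(z - 5)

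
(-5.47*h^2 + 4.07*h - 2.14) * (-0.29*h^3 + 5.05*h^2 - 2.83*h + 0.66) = 1.5863*h^5 - 28.8038*h^4 + 36.6542*h^3 - 25.9353*h^2 + 8.7424*h - 1.4124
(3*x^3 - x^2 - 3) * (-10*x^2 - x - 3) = -30*x^5 + 7*x^4 - 8*x^3 + 33*x^2 + 3*x + 9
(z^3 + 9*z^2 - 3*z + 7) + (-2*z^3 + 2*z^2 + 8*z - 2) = -z^3 + 11*z^2 + 5*z + 5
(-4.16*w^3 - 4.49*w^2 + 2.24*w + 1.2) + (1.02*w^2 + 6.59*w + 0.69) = -4.16*w^3 - 3.47*w^2 + 8.83*w + 1.89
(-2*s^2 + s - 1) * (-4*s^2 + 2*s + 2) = 8*s^4 - 8*s^3 + 2*s^2 - 2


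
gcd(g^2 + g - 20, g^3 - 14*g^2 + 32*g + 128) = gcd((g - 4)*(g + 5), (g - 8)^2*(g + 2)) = 1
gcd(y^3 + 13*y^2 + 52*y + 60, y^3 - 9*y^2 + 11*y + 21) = 1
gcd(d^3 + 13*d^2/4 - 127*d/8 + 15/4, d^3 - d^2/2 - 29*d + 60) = d^2 + 7*d/2 - 15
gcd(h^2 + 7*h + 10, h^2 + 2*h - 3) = 1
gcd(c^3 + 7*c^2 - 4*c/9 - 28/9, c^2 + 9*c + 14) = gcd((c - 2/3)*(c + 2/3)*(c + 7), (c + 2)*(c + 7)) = c + 7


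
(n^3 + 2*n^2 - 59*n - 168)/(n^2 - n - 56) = n + 3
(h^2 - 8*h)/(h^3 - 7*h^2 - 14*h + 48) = h/(h^2 + h - 6)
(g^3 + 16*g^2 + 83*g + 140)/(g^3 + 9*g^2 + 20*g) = (g + 7)/g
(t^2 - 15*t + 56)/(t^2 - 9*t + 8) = (t - 7)/(t - 1)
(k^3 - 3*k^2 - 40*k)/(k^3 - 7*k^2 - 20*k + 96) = k*(k + 5)/(k^2 + k - 12)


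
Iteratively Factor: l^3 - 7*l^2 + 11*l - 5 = (l - 1)*(l^2 - 6*l + 5) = (l - 1)^2*(l - 5)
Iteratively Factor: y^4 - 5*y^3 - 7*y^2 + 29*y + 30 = (y + 1)*(y^3 - 6*y^2 - y + 30) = (y - 5)*(y + 1)*(y^2 - y - 6) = (y - 5)*(y - 3)*(y + 1)*(y + 2)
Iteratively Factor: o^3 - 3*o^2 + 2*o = (o)*(o^2 - 3*o + 2) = o*(o - 1)*(o - 2)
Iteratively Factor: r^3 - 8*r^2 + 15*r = (r)*(r^2 - 8*r + 15) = r*(r - 5)*(r - 3)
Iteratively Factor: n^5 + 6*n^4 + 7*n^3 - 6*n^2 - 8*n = (n + 2)*(n^4 + 4*n^3 - n^2 - 4*n) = n*(n + 2)*(n^3 + 4*n^2 - n - 4) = n*(n + 1)*(n + 2)*(n^2 + 3*n - 4) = n*(n - 1)*(n + 1)*(n + 2)*(n + 4)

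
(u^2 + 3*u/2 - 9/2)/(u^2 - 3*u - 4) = (-2*u^2 - 3*u + 9)/(2*(-u^2 + 3*u + 4))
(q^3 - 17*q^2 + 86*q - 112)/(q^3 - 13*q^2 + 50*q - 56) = (q - 8)/(q - 4)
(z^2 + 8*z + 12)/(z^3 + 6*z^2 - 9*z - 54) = (z + 2)/(z^2 - 9)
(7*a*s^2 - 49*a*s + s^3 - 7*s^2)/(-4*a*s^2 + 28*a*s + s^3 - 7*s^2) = (7*a + s)/(-4*a + s)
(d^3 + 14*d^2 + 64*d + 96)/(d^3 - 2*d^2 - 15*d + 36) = (d^2 + 10*d + 24)/(d^2 - 6*d + 9)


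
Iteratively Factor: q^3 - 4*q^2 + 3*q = (q)*(q^2 - 4*q + 3) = q*(q - 1)*(q - 3)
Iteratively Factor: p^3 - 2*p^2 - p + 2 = (p - 2)*(p^2 - 1) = (p - 2)*(p - 1)*(p + 1)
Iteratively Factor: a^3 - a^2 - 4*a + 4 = (a - 2)*(a^2 + a - 2) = (a - 2)*(a + 2)*(a - 1)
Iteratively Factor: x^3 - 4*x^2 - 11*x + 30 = (x - 2)*(x^2 - 2*x - 15) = (x - 5)*(x - 2)*(x + 3)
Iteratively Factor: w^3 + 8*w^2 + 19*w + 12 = (w + 1)*(w^2 + 7*w + 12) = (w + 1)*(w + 3)*(w + 4)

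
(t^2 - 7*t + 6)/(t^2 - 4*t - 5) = (-t^2 + 7*t - 6)/(-t^2 + 4*t + 5)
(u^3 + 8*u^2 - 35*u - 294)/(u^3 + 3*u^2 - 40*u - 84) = (u + 7)/(u + 2)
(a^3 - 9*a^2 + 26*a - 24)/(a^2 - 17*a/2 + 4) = 2*(a^3 - 9*a^2 + 26*a - 24)/(2*a^2 - 17*a + 8)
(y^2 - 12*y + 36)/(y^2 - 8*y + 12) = (y - 6)/(y - 2)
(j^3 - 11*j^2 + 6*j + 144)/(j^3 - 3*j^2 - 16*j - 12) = (j^2 - 5*j - 24)/(j^2 + 3*j + 2)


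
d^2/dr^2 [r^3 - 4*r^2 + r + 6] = 6*r - 8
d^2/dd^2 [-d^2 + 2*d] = -2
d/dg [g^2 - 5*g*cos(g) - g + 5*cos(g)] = 5*g*sin(g) + 2*g - 5*sqrt(2)*sin(g + pi/4) - 1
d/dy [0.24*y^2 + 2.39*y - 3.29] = 0.48*y + 2.39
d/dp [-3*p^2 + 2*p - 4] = 2 - 6*p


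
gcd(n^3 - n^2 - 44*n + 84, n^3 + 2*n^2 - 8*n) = n - 2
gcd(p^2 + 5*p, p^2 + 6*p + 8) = 1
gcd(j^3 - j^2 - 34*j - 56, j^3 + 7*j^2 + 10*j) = j + 2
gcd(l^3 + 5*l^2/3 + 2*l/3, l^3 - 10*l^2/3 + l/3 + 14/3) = l + 1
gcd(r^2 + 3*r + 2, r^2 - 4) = r + 2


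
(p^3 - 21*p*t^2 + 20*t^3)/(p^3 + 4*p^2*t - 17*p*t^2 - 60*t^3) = (p - t)/(p + 3*t)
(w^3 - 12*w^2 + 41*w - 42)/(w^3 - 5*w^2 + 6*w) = (w - 7)/w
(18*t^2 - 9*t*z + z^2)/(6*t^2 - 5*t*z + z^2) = (-6*t + z)/(-2*t + z)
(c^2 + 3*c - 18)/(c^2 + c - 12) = (c + 6)/(c + 4)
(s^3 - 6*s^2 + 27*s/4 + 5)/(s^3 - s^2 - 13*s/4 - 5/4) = (s - 4)/(s + 1)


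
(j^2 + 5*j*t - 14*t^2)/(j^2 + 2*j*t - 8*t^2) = (j + 7*t)/(j + 4*t)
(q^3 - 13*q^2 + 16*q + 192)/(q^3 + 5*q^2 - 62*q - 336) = (q^2 - 5*q - 24)/(q^2 + 13*q + 42)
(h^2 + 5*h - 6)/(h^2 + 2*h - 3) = (h + 6)/(h + 3)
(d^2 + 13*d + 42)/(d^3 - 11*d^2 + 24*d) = (d^2 + 13*d + 42)/(d*(d^2 - 11*d + 24))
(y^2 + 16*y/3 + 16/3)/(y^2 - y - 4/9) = 3*(3*y^2 + 16*y + 16)/(9*y^2 - 9*y - 4)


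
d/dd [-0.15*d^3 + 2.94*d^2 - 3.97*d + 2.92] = -0.45*d^2 + 5.88*d - 3.97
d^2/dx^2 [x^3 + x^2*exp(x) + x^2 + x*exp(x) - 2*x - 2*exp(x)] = x^2*exp(x) + 5*x*exp(x) + 6*x + 2*exp(x) + 2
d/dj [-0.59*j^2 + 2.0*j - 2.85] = 2.0 - 1.18*j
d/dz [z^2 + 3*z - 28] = 2*z + 3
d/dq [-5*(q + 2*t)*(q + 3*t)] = -10*q - 25*t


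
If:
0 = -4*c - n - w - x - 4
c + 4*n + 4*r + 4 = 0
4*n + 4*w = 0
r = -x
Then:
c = -x/4 - 1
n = 17*x/16 - 3/4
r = -x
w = 3/4 - 17*x/16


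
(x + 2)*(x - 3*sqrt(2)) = x^2 - 3*sqrt(2)*x + 2*x - 6*sqrt(2)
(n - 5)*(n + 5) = n^2 - 25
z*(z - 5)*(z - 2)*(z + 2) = z^4 - 5*z^3 - 4*z^2 + 20*z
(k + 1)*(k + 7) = k^2 + 8*k + 7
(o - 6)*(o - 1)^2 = o^3 - 8*o^2 + 13*o - 6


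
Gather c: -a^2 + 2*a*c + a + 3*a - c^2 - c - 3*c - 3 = -a^2 + 4*a - c^2 + c*(2*a - 4) - 3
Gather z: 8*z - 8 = 8*z - 8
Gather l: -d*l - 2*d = -d*l - 2*d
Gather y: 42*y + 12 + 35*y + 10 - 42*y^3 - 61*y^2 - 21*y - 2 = -42*y^3 - 61*y^2 + 56*y + 20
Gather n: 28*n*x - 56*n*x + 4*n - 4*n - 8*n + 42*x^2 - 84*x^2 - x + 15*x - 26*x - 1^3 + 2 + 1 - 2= n*(-28*x - 8) - 42*x^2 - 12*x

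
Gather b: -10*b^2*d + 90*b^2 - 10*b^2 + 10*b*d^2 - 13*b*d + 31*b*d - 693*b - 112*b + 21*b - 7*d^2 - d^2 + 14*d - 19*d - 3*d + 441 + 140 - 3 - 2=b^2*(80 - 10*d) + b*(10*d^2 + 18*d - 784) - 8*d^2 - 8*d + 576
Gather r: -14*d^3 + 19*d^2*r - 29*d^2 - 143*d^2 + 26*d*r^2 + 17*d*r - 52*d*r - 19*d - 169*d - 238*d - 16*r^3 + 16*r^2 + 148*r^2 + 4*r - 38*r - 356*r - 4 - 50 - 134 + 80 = -14*d^3 - 172*d^2 - 426*d - 16*r^3 + r^2*(26*d + 164) + r*(19*d^2 - 35*d - 390) - 108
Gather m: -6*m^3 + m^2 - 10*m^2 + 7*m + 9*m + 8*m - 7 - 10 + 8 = -6*m^3 - 9*m^2 + 24*m - 9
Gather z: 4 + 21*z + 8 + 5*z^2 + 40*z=5*z^2 + 61*z + 12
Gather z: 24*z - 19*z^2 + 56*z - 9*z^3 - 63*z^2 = -9*z^3 - 82*z^2 + 80*z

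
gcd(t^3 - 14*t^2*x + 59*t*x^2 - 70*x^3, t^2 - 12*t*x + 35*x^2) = t^2 - 12*t*x + 35*x^2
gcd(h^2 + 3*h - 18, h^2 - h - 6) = h - 3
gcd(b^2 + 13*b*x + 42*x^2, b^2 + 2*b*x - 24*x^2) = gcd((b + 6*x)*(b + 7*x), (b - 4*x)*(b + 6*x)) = b + 6*x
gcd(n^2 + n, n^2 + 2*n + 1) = n + 1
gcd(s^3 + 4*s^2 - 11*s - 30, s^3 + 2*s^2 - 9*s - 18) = s^2 - s - 6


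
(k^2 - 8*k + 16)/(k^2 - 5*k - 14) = (-k^2 + 8*k - 16)/(-k^2 + 5*k + 14)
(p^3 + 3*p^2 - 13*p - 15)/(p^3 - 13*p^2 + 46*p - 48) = (p^2 + 6*p + 5)/(p^2 - 10*p + 16)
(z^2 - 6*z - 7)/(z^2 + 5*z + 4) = (z - 7)/(z + 4)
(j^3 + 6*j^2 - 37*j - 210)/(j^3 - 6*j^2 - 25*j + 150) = (j + 7)/(j - 5)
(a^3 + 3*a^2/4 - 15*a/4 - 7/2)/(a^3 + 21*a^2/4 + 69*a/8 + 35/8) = 2*(a - 2)/(2*a + 5)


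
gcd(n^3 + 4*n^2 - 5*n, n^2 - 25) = n + 5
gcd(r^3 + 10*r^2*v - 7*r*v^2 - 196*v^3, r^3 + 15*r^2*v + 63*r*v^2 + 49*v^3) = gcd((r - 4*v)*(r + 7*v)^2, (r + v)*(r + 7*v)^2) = r^2 + 14*r*v + 49*v^2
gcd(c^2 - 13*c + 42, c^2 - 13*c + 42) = c^2 - 13*c + 42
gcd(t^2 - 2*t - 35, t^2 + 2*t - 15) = t + 5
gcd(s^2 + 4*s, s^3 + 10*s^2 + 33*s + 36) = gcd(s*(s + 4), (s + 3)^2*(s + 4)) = s + 4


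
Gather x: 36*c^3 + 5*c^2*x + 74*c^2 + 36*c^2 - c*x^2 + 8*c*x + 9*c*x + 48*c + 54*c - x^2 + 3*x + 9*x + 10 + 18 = 36*c^3 + 110*c^2 + 102*c + x^2*(-c - 1) + x*(5*c^2 + 17*c + 12) + 28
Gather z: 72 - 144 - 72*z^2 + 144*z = -72*z^2 + 144*z - 72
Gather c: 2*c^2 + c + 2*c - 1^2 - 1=2*c^2 + 3*c - 2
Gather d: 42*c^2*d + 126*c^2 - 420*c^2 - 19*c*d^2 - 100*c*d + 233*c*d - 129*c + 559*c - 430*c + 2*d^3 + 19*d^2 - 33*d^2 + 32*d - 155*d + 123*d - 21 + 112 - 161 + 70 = -294*c^2 + 2*d^3 + d^2*(-19*c - 14) + d*(42*c^2 + 133*c)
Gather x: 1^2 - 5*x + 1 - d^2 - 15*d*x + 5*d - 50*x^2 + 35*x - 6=-d^2 + 5*d - 50*x^2 + x*(30 - 15*d) - 4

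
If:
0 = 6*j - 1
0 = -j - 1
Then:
No Solution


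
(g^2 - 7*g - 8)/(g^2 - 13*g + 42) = (g^2 - 7*g - 8)/(g^2 - 13*g + 42)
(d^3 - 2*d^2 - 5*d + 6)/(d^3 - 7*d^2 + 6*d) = (d^2 - d - 6)/(d*(d - 6))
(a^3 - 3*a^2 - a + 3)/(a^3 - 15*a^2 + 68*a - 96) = (a^2 - 1)/(a^2 - 12*a + 32)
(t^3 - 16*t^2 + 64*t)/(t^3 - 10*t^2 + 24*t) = (t^2 - 16*t + 64)/(t^2 - 10*t + 24)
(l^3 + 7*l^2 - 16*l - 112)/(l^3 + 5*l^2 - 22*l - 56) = (l + 4)/(l + 2)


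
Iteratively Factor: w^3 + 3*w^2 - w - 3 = (w + 1)*(w^2 + 2*w - 3) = (w + 1)*(w + 3)*(w - 1)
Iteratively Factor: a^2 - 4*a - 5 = (a - 5)*(a + 1)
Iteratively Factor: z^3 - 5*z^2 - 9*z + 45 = (z + 3)*(z^2 - 8*z + 15) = (z - 3)*(z + 3)*(z - 5)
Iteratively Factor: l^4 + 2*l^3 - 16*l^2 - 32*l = (l + 2)*(l^3 - 16*l) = (l + 2)*(l + 4)*(l^2 - 4*l) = l*(l + 2)*(l + 4)*(l - 4)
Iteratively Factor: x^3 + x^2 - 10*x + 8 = (x - 2)*(x^2 + 3*x - 4) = (x - 2)*(x - 1)*(x + 4)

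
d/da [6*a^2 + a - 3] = 12*a + 1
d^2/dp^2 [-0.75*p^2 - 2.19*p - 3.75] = -1.50000000000000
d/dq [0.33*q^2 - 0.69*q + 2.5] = 0.66*q - 0.69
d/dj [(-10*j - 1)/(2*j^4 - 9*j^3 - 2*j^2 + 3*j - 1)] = (60*j^4 - 172*j^3 - 47*j^2 - 4*j + 13)/(4*j^8 - 36*j^7 + 73*j^6 + 48*j^5 - 54*j^4 + 6*j^3 + 13*j^2 - 6*j + 1)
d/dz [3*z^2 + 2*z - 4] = 6*z + 2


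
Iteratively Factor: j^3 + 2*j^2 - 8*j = (j + 4)*(j^2 - 2*j) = (j - 2)*(j + 4)*(j)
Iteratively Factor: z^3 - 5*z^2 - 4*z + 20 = (z - 5)*(z^2 - 4) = (z - 5)*(z - 2)*(z + 2)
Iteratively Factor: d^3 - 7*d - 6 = (d + 2)*(d^2 - 2*d - 3) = (d + 1)*(d + 2)*(d - 3)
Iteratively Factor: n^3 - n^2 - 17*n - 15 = (n - 5)*(n^2 + 4*n + 3) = (n - 5)*(n + 3)*(n + 1)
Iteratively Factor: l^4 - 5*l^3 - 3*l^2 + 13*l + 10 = (l - 2)*(l^3 - 3*l^2 - 9*l - 5) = (l - 2)*(l + 1)*(l^2 - 4*l - 5) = (l - 5)*(l - 2)*(l + 1)*(l + 1)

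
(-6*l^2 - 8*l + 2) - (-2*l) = -6*l^2 - 6*l + 2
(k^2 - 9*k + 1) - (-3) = k^2 - 9*k + 4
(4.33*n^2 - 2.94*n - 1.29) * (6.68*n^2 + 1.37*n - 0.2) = 28.9244*n^4 - 13.7071*n^3 - 13.511*n^2 - 1.1793*n + 0.258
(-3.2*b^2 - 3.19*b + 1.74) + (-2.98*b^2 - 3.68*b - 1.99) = -6.18*b^2 - 6.87*b - 0.25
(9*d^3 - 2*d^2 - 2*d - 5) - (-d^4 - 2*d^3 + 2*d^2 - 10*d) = d^4 + 11*d^3 - 4*d^2 + 8*d - 5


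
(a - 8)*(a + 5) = a^2 - 3*a - 40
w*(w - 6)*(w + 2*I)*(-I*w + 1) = -I*w^4 + 3*w^3 + 6*I*w^3 - 18*w^2 + 2*I*w^2 - 12*I*w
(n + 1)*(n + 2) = n^2 + 3*n + 2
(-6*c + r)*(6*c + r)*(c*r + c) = -36*c^3*r - 36*c^3 + c*r^3 + c*r^2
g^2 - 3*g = g*(g - 3)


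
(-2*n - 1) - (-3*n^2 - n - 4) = 3*n^2 - n + 3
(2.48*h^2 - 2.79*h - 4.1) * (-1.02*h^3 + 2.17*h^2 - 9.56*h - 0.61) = -2.5296*h^5 + 8.2274*h^4 - 25.5811*h^3 + 16.2626*h^2 + 40.8979*h + 2.501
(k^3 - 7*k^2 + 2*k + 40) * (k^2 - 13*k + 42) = k^5 - 20*k^4 + 135*k^3 - 280*k^2 - 436*k + 1680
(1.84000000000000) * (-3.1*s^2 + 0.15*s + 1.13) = -5.704*s^2 + 0.276*s + 2.0792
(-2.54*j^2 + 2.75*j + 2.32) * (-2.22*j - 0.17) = 5.6388*j^3 - 5.6732*j^2 - 5.6179*j - 0.3944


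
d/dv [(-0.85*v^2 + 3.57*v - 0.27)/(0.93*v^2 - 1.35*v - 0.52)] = (-2.1726*v^2 + 1.3862*v - 2.2209)/(0.8649*v^4 - 2.511*v^3 + 0.8553*v^2 + 1.404*v + 0.2704)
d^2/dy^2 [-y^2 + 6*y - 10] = -2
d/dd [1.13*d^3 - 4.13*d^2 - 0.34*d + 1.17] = 3.39*d^2 - 8.26*d - 0.34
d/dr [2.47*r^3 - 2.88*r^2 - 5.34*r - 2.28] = 7.41*r^2 - 5.76*r - 5.34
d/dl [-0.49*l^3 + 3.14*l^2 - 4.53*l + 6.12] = -1.47*l^2 + 6.28*l - 4.53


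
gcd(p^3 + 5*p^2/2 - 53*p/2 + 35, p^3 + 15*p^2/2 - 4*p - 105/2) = p^2 + 9*p/2 - 35/2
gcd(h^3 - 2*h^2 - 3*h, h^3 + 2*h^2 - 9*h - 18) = h - 3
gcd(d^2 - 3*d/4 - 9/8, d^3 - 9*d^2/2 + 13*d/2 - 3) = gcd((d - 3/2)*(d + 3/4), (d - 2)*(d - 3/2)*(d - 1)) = d - 3/2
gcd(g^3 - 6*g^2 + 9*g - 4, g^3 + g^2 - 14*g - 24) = g - 4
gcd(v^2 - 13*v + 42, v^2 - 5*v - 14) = v - 7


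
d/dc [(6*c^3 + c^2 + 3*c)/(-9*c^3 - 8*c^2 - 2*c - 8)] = (-39*c^4 + 30*c^3 - 122*c^2 - 16*c - 24)/(81*c^6 + 144*c^5 + 100*c^4 + 176*c^3 + 132*c^2 + 32*c + 64)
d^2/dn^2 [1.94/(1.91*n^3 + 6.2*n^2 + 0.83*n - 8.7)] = (-(22.2324*n + 24.056)*(1.91*n^3 + 6.2*n^2 + 0.83*n - 8.7) + 1.94*(5.73*n^2 + 12.4*n + 0.83)*(11.46*n^2 + 24.8*n + 1.66))/(1.91*n^3 + 6.2*n^2 + 0.83*n - 8.7)^3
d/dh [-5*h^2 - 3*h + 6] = -10*h - 3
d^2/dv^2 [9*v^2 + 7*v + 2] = 18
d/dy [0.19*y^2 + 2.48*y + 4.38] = 0.38*y + 2.48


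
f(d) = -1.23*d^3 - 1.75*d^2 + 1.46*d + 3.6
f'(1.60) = -13.59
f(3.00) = -40.98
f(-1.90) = 2.95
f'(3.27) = -49.44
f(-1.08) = 1.53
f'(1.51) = -12.24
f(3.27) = -53.35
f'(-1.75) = -3.72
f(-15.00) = 3739.20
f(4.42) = -130.35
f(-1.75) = 2.28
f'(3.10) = -44.85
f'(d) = -3.69*d^2 - 3.5*d + 1.46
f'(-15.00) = -776.29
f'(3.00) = -42.25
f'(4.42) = -86.10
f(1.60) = -3.58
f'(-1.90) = -5.21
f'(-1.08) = 0.94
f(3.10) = -45.33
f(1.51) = -2.42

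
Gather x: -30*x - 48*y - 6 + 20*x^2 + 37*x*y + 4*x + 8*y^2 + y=20*x^2 + x*(37*y - 26) + 8*y^2 - 47*y - 6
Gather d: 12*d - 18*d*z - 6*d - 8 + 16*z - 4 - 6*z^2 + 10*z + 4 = d*(6 - 18*z) - 6*z^2 + 26*z - 8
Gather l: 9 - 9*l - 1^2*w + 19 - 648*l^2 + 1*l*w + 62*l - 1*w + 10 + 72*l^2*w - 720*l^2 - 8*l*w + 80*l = l^2*(72*w - 1368) + l*(133 - 7*w) - 2*w + 38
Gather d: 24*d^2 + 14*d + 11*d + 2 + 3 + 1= 24*d^2 + 25*d + 6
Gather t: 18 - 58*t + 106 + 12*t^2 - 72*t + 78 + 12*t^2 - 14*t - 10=24*t^2 - 144*t + 192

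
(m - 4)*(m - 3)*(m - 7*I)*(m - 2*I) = m^4 - 7*m^3 - 9*I*m^3 - 2*m^2 + 63*I*m^2 + 98*m - 108*I*m - 168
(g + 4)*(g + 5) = g^2 + 9*g + 20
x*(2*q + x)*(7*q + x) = 14*q^2*x + 9*q*x^2 + x^3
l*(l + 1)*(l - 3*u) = l^3 - 3*l^2*u + l^2 - 3*l*u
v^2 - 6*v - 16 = (v - 8)*(v + 2)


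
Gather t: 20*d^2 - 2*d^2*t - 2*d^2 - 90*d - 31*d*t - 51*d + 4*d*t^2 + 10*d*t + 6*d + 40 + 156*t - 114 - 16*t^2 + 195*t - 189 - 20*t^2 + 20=18*d^2 - 135*d + t^2*(4*d - 36) + t*(-2*d^2 - 21*d + 351) - 243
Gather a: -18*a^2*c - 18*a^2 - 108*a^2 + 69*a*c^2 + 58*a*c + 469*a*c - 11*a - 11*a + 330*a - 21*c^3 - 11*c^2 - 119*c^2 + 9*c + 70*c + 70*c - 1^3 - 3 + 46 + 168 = a^2*(-18*c - 126) + a*(69*c^2 + 527*c + 308) - 21*c^3 - 130*c^2 + 149*c + 210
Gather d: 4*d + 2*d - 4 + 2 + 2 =6*d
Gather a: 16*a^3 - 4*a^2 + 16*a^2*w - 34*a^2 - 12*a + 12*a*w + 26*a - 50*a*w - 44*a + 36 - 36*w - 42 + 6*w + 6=16*a^3 + a^2*(16*w - 38) + a*(-38*w - 30) - 30*w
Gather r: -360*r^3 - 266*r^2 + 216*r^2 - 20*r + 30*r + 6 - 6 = -360*r^3 - 50*r^2 + 10*r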